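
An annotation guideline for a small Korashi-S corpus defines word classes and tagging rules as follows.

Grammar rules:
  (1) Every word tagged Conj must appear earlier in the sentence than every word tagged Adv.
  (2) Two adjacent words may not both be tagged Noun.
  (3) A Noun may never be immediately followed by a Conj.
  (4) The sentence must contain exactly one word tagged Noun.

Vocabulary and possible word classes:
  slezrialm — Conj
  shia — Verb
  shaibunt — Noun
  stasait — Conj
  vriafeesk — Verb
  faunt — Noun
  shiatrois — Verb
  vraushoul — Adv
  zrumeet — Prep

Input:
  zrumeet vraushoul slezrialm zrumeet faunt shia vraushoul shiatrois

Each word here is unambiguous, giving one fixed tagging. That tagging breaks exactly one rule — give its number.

1

Fixed tagging: Prep Adv Conj Prep Noun Verb Adv Verb.
Rule check: R1 violated, R2 holds, R3 holds, R4 holds.
Only rule 1 fails.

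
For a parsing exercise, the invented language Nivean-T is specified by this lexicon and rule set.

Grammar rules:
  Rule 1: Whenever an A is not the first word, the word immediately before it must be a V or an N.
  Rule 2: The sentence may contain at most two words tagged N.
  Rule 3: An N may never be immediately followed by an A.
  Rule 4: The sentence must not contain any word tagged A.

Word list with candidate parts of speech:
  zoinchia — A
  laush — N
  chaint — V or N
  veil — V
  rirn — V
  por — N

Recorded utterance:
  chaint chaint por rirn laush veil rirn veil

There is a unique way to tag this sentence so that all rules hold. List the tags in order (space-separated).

V V N V N V V V

Candidates per position — 1:chaint {V,N}; 2:chaint {V,N}; 3:por {N}; 4:rirn {V}; 5:laush {N}; 6:veil {V}; 7:rirn {V}; 8:veil {V}.
If word 1 were N, no tagging could satisfy rule 2; so word 1 is V.
If word 2 were N, no tagging could satisfy rule 2; so word 2 is V.
The only consistent sequence is: V V N V N V V V.
Check: rule 1 holds; rule 2 holds; rule 3 holds; rule 4 holds.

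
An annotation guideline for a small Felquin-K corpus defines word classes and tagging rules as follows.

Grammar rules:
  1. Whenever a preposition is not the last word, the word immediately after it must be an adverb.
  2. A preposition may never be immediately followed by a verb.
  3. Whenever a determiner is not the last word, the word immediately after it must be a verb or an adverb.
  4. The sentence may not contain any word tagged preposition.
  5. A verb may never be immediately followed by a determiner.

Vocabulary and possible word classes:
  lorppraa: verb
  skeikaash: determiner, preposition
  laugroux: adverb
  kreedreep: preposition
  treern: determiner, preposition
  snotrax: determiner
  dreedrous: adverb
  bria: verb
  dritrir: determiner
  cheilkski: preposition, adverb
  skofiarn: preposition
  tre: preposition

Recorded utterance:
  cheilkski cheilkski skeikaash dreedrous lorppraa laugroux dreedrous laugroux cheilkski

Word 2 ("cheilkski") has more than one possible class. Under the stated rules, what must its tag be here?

Candidates per position — 1:cheilkski {preposition,adverb}; 2:cheilkski {preposition,adverb}; 3:skeikaash {determiner,preposition}; 4:dreedrous {adverb}; 5:lorppraa {verb}; 6:laugroux {adverb}; 7:dreedrous {adverb}; 8:laugroux {adverb}; 9:cheilkski {preposition,adverb}.
At position 1, choosing preposition makes rule 4 impossible to satisfy; hence adverb.
At position 2, choosing preposition makes rule 1 impossible to satisfy; hence adverb.
At position 3, choosing preposition makes rule 4 impossible to satisfy; hence determiner.
At position 9, choosing preposition makes rule 4 impossible to satisfy; hence adverb.
So the tagging must be: adverb adverb determiner adverb verb adverb adverb adverb adverb.
Checking: rule 1 ✓; rule 2 ✓; rule 3 ✓; rule 4 ✓; rule 5 ✓.

adverb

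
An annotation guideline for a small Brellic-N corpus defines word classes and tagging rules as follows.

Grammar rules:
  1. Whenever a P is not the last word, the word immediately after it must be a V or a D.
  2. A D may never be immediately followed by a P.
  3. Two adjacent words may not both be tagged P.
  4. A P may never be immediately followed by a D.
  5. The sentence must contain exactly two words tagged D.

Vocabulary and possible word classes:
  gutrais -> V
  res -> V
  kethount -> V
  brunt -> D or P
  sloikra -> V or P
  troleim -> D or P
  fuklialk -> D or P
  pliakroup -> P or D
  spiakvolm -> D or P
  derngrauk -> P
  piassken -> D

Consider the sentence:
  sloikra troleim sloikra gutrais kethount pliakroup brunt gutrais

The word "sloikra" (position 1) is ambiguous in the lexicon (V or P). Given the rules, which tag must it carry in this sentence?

V

Candidates per position — 1:sloikra {V,P}; 2:troleim {D,P}; 3:sloikra {V,P}; 4:gutrais {V}; 5:kethount {V}; 6:pliakroup {P,D}; 7:brunt {D,P}; 8:gutrais {V}.
Position 1: the remaining choice is settled jointly with positions 2, 3, 6, 7 — only V at position 1 is part of a tagging that satisfies every rule.
That leaves exactly one tagging: V P V V V D D V.
Rule-by-rule: rule 1 satisfied; rule 2 satisfied; rule 3 satisfied; rule 4 satisfied; rule 5 satisfied.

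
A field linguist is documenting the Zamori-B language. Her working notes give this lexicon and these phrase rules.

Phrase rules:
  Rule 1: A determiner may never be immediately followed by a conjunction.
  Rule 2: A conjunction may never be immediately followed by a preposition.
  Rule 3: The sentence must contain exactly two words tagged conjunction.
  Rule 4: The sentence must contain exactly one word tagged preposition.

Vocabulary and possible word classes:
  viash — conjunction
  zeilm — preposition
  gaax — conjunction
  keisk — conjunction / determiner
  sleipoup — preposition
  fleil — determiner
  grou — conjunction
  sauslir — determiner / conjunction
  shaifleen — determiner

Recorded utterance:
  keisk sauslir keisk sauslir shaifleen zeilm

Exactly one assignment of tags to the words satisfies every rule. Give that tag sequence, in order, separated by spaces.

Candidates per position — 1:keisk {conjunction,determiner}; 2:sauslir {determiner,conjunction}; 3:keisk {conjunction,determiner}; 4:sauslir {determiner,conjunction}; 5:shaifleen {determiner}; 6:zeilm {preposition}.
The remaining ambiguous positions (1, 2, 3, 4) are resolved jointly — only one combination satisfies every rule.
So the tagging must be: conjunction conjunction determiner determiner determiner preposition.
Verifying each rule — rule 1 satisfied; rule 2 satisfied; rule 3 satisfied; rule 4 satisfied.

conjunction conjunction determiner determiner determiner preposition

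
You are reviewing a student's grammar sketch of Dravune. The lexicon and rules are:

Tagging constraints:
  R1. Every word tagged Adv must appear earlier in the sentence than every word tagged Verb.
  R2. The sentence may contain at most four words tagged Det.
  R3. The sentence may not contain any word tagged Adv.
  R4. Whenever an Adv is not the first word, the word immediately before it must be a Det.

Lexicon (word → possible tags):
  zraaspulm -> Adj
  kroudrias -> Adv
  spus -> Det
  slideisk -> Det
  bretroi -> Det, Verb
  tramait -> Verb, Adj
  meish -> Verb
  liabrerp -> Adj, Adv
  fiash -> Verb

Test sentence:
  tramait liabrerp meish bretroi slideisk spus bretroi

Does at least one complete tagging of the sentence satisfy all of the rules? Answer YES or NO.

Candidates per position — 1:tramait {Verb,Adj}; 2:liabrerp {Adj,Adv}; 3:meish {Verb}; 4:bretroi {Det,Verb}; 5:slideisk {Det}; 6:spus {Det}; 7:bretroi {Det,Verb}.
One satisfying assignment: Adj Adj Verb Verb Det Det Det.
Verifying each rule — rule 1 holds; rule 2 holds; rule 3 holds; rule 4 holds.

YES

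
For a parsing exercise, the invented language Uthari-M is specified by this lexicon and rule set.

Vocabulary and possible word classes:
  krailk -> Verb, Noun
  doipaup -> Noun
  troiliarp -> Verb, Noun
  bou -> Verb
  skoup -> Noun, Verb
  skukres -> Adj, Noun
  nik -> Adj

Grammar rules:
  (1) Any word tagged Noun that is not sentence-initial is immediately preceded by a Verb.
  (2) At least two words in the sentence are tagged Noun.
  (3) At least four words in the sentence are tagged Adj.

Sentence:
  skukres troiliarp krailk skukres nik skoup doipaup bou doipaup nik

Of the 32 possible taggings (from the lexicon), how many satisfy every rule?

2

Candidates per position — 1:skukres {Adj,Noun}; 2:troiliarp {Verb,Noun}; 3:krailk {Verb,Noun}; 4:skukres {Adj,Noun}; 5:nik {Adj}; 6:skoup {Noun,Verb}; 7:doipaup {Noun}; 8:bou {Verb}; 9:doipaup {Noun}; 10:nik {Adj}.
There are 32 candidate sequences in total.
The sequences that satisfy every rule: Adj Verb Verb Adj Adj Verb Noun Verb Noun Adj; Adj Verb Noun Adj Adj Verb Noun Verb Noun Adj.
Count = 2.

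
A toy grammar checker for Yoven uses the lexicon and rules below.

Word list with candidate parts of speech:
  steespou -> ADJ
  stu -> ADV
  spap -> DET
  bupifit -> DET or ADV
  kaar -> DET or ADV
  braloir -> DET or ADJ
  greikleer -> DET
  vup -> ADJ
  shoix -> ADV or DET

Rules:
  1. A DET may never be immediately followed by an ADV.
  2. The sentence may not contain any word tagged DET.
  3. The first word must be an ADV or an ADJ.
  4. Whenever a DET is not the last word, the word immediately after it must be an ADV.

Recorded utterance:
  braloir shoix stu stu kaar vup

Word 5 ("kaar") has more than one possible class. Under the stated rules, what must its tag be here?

ADV

Candidates per position — 1:braloir {DET,ADJ}; 2:shoix {ADV,DET}; 3:stu {ADV}; 4:stu {ADV}; 5:kaar {DET,ADV}; 6:vup {ADJ}.
Position 1: DET is ruled out by rule 1; that leaves ADJ.
Position 2: DET is ruled out by rule 1; that leaves ADV.
Position 5: DET is ruled out by rule 2; that leaves ADV.
That leaves exactly one tagging: ADJ ADV ADV ADV ADV ADJ.
Verifying each rule — rule 1 ok; rule 2 ok; rule 3 ok; rule 4 ok.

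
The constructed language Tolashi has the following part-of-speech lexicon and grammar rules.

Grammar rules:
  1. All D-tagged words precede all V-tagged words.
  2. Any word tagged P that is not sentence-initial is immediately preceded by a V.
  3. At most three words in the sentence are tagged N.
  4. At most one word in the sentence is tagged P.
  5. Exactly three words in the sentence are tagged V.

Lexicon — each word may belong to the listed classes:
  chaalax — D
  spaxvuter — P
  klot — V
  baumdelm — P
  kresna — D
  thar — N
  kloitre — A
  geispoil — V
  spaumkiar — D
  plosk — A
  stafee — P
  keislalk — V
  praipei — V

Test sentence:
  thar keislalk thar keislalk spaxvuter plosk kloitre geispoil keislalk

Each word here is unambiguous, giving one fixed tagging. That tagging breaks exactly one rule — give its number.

5

Fixed tagging: N V N V P A A V V.
Applying the rules: R1 holds, R2 holds, R3 holds, R4 holds, R5 violated.
Only rule 5 fails.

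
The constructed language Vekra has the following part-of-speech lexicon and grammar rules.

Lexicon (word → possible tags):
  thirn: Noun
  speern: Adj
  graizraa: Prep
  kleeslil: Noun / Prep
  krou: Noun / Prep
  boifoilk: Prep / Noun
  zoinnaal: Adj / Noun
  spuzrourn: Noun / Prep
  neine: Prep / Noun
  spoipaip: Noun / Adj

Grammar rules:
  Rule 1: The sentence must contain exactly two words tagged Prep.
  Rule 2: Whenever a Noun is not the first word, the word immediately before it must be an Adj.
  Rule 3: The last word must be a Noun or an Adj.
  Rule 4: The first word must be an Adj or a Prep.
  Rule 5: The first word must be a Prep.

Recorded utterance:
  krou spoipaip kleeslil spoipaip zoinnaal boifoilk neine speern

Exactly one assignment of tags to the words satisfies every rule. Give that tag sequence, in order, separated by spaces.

Prep Adj Noun Adj Adj Noun Prep Adj

Candidates per position — 1:krou {Noun,Prep}; 2:spoipaip {Noun,Adj}; 3:kleeslil {Noun,Prep}; 4:spoipaip {Noun,Adj}; 5:zoinnaal {Adj,Noun}; 6:boifoilk {Prep,Noun}; 7:neine {Prep,Noun}; 8:speern {Adj}.
Position 1: tagging it Noun would leave rule 4 unsatisfiable, so it must be Prep.
Position 2: tagging it Noun would leave rule 2 unsatisfiable, so it must be Adj.
Position 4: tagging it Noun would leave rule 2 unsatisfiable, so it must be Adj.
Position 7: tagging it Noun would leave rule 2 unsatisfiable, so it must be Prep.
Position 3: tagging it Prep would leave rule 1 unsatisfiable, so it must be Noun.
Position 6: tagging it Prep would leave rule 1 unsatisfiable, so it must be Noun.
Position 5: tagging it Noun would leave rule 2 unsatisfiable, so it must be Adj.
So the tagging must be: Prep Adj Noun Adj Adj Noun Prep Adj.
Check: rule 1 holds; rule 2 holds; rule 3 holds; rule 4 holds; rule 5 holds.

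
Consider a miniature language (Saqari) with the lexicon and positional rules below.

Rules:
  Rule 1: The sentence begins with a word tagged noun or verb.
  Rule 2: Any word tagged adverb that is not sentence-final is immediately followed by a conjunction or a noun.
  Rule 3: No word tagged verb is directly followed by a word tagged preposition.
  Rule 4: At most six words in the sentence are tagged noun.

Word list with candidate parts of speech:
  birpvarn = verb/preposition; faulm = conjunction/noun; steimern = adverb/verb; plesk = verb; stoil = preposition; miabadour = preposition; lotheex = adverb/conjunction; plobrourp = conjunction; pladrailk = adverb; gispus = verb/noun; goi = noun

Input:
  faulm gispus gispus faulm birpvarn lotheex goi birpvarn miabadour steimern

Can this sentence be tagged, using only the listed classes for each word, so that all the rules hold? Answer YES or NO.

YES

Candidates per position — 1:faulm {conjunction,noun}; 2:gispus {verb,noun}; 3:gispus {verb,noun}; 4:faulm {conjunction,noun}; 5:birpvarn {verb,preposition}; 6:lotheex {adverb,conjunction}; 7:goi {noun}; 8:birpvarn {verb,preposition}; 9:miabadour {preposition}; 10:steimern {adverb,verb}.
One satisfying assignment: noun noun verb noun preposition conjunction noun preposition preposition verb.
Verifying each rule — rule 1 ok; rule 2 ok; rule 3 ok; rule 4 ok.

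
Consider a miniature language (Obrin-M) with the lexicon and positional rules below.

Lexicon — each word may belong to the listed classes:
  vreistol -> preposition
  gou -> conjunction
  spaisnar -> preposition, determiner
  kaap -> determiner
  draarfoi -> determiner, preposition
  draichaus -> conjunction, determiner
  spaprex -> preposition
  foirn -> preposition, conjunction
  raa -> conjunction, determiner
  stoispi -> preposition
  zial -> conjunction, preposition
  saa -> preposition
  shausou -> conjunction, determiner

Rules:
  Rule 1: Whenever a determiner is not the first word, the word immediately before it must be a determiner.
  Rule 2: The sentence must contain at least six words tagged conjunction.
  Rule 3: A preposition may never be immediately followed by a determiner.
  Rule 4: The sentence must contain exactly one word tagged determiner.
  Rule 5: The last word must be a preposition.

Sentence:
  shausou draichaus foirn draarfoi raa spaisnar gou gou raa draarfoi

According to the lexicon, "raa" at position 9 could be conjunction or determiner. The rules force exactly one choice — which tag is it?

Candidates per position — 1:shausou {conjunction,determiner}; 2:draichaus {conjunction,determiner}; 3:foirn {preposition,conjunction}; 4:draarfoi {determiner,preposition}; 5:raa {conjunction,determiner}; 6:spaisnar {preposition,determiner}; 7:gou {conjunction}; 8:gou {conjunction}; 9:raa {conjunction,determiner}; 10:draarfoi {determiner,preposition}.
At position 4, choosing determiner makes rule 1 impossible to satisfy; hence preposition.
At position 5, choosing determiner makes rule 1 impossible to satisfy; hence conjunction.
At position 6, choosing determiner makes rule 1 impossible to satisfy; hence preposition.
At position 9, choosing determiner makes rule 1 impossible to satisfy; hence conjunction.
At position 10, choosing determiner makes rule 1 impossible to satisfy; hence preposition.
The remaining ambiguous positions (1, 2, 3) are resolved jointly — only one combination satisfies every rule.
The unique satisfying tagging is: determiner conjunction conjunction preposition conjunction preposition conjunction conjunction conjunction preposition.
Checking: rule 1 ✓; rule 2 ✓; rule 3 ✓; rule 4 ✓; rule 5 ✓.

conjunction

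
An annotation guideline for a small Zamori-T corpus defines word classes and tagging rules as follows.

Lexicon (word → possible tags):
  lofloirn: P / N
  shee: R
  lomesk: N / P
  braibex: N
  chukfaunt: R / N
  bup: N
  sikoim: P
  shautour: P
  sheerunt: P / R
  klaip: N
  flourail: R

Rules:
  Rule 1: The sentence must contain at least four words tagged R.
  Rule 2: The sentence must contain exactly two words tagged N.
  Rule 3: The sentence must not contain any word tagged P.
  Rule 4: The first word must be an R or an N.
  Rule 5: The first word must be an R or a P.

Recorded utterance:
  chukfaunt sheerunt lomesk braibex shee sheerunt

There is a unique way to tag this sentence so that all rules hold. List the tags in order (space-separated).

R R N N R R

Candidates per position — 1:chukfaunt {R,N}; 2:sheerunt {P,R}; 3:lomesk {N,P}; 4:braibex {N}; 5:shee {R}; 6:sheerunt {P,R}.
If word 1 were N, no tagging could satisfy rule 1; so word 1 is R.
If word 2 were P, no tagging could satisfy rule 1; so word 2 is R.
If word 3 were P, no tagging could satisfy rule 2; so word 3 is N.
If word 6 were P, no tagging could satisfy rule 1; so word 6 is R.
The only consistent sequence is: R R N N R R.
Rule-by-rule: rule 1 ok; rule 2 ok; rule 3 ok; rule 4 ok; rule 5 ok.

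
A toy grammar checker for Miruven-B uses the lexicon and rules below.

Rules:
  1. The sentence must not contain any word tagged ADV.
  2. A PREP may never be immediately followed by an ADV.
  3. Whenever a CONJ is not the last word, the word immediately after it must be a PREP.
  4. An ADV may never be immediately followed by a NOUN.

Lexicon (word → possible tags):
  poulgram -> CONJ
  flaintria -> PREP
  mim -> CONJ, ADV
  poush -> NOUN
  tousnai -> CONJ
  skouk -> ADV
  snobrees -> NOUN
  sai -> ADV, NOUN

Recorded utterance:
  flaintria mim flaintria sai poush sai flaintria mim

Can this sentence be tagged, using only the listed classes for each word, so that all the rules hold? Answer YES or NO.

Candidates per position — 1:flaintria {PREP}; 2:mim {CONJ,ADV}; 3:flaintria {PREP}; 4:sai {ADV,NOUN}; 5:poush {NOUN}; 6:sai {ADV,NOUN}; 7:flaintria {PREP}; 8:mim {CONJ,ADV}.
One satisfying assignment: PREP CONJ PREP NOUN NOUN NOUN PREP CONJ.
Rule-by-rule: rule 1 holds; rule 2 holds; rule 3 holds; rule 4 holds.

YES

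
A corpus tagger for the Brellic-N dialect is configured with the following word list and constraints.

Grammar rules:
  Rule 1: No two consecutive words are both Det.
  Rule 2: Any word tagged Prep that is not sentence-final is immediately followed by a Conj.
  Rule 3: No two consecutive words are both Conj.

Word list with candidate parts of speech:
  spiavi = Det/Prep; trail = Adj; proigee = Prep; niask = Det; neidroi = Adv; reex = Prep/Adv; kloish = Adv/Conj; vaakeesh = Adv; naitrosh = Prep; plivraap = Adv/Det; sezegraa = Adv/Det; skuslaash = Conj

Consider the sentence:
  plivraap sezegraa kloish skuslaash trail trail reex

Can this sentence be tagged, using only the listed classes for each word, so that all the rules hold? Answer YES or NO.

Candidates per position — 1:plivraap {Adv,Det}; 2:sezegraa {Adv,Det}; 3:kloish {Adv,Conj}; 4:skuslaash {Conj}; 5:trail {Adj}; 6:trail {Adj}; 7:reex {Prep,Adv}.
One satisfying assignment: Det Adv Adv Conj Adj Adj Adv.
Checking: rule 1 ok; rule 2 ok; rule 3 ok.

YES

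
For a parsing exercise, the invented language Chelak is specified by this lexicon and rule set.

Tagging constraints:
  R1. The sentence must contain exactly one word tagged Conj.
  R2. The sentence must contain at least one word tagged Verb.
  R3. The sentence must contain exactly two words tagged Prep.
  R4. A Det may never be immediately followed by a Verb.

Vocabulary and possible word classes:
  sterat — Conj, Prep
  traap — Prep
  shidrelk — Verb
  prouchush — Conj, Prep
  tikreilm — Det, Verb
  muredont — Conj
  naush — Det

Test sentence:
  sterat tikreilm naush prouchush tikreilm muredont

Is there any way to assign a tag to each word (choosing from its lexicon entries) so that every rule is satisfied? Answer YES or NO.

Candidates per position — 1:sterat {Conj,Prep}; 2:tikreilm {Det,Verb}; 3:naush {Det}; 4:prouchush {Conj,Prep}; 5:tikreilm {Det,Verb}; 6:muredont {Conj}.
One satisfying assignment: Prep Verb Det Prep Verb Conj.
Verifying each rule — rule 1 holds; rule 2 holds; rule 3 holds; rule 4 holds.

YES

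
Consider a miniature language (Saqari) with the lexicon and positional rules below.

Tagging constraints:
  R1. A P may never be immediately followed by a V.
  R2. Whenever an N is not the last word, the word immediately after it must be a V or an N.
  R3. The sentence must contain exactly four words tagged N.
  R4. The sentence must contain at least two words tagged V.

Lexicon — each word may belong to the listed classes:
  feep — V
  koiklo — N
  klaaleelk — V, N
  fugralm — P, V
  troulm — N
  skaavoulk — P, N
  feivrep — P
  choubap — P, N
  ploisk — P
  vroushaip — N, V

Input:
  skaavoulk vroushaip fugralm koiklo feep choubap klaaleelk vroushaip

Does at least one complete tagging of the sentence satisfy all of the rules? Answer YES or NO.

YES

Candidates per position — 1:skaavoulk {P,N}; 2:vroushaip {N,V}; 3:fugralm {P,V}; 4:koiklo {N}; 5:feep {V}; 6:choubap {P,N}; 7:klaaleelk {V,N}; 8:vroushaip {N,V}.
One satisfying assignment: N N V N V N V V.
Verifying each rule — rule 1 satisfied; rule 2 satisfied; rule 3 satisfied; rule 4 satisfied.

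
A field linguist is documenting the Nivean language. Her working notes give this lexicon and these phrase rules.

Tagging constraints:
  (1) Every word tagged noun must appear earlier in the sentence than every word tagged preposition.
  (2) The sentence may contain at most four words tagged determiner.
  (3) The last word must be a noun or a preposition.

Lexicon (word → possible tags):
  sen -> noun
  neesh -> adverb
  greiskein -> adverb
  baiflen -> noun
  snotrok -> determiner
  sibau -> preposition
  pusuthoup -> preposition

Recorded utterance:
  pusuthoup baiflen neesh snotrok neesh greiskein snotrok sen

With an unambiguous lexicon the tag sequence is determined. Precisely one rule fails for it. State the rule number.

1

Fixed tagging: preposition noun adverb determiner adverb adverb determiner noun.
Checking each rule: R1 fails, R2 ok, R3 ok.
Only rule 1 fails.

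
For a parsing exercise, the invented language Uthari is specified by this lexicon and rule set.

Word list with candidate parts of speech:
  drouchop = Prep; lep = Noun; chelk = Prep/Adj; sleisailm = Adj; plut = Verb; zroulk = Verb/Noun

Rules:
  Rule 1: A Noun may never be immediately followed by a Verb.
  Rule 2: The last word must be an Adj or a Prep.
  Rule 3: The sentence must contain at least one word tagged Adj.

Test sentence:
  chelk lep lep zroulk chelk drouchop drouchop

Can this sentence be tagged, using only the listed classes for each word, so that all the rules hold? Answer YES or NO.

YES

Candidates per position — 1:chelk {Prep,Adj}; 2:lep {Noun}; 3:lep {Noun}; 4:zroulk {Verb,Noun}; 5:chelk {Prep,Adj}; 6:drouchop {Prep}; 7:drouchop {Prep}.
One satisfying assignment: Adj Noun Noun Noun Adj Prep Prep.
Verifying each rule — rule 1 ok; rule 2 ok; rule 3 ok.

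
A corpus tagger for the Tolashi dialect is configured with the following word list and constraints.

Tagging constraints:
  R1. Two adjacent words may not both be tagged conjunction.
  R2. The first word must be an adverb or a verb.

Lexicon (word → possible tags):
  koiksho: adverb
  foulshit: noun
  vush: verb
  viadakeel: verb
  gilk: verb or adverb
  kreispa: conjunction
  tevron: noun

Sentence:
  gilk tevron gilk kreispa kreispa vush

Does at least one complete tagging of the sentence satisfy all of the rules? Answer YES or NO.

NO

Candidates per position — 1:gilk {verb,adverb}; 2:tevron {noun}; 3:gilk {verb,adverb}; 4:kreispa {conjunction}; 5:kreispa {conjunction}; 6:vush {verb}.
Rule 1 cannot be satisfied by any choice of tags from the lexicon.
So there is no consistent tagging.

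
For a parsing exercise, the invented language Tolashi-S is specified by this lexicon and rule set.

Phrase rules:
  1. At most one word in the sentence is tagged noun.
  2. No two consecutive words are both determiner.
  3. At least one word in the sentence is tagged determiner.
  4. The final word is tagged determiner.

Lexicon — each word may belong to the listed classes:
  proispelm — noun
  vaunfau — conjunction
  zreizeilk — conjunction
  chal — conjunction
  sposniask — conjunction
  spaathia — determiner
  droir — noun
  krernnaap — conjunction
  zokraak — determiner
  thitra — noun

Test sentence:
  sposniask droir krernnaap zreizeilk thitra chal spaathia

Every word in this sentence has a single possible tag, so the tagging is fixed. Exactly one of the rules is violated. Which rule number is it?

1

Fixed tagging: conjunction noun conjunction conjunction noun conjunction determiner.
Applying the rules: R1 fail, R2 pass, R3 pass, R4 pass.
Only rule 1 fails.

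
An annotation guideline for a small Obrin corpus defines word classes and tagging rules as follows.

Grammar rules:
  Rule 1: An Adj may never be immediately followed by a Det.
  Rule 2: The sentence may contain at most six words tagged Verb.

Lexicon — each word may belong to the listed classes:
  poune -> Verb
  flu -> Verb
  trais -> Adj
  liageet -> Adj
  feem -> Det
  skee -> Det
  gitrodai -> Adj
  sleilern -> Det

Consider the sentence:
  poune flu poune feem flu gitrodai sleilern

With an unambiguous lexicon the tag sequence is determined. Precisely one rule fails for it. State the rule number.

1

Fixed tagging: Verb Verb Verb Det Verb Adj Det.
Rule check: R1 violated, R2 holds.
Only rule 1 fails.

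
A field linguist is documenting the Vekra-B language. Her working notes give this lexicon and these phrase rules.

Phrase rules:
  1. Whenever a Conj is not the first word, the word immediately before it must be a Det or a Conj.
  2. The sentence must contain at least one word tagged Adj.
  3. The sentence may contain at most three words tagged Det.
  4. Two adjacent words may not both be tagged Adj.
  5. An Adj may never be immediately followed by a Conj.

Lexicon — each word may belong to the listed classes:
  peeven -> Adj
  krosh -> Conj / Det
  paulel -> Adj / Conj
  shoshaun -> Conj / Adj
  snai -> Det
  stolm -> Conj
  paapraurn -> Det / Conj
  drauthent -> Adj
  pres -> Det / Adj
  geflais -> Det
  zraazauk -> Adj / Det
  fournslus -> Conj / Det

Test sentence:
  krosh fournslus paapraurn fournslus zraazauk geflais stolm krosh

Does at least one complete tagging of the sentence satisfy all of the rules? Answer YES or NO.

YES

Candidates per position — 1:krosh {Conj,Det}; 2:fournslus {Conj,Det}; 3:paapraurn {Det,Conj}; 4:fournslus {Conj,Det}; 5:zraazauk {Adj,Det}; 6:geflais {Det}; 7:stolm {Conj}; 8:krosh {Conj,Det}.
One satisfying assignment: Conj Conj Conj Det Adj Det Conj Det.
Check: rule 1 holds; rule 2 holds; rule 3 holds; rule 4 holds; rule 5 holds.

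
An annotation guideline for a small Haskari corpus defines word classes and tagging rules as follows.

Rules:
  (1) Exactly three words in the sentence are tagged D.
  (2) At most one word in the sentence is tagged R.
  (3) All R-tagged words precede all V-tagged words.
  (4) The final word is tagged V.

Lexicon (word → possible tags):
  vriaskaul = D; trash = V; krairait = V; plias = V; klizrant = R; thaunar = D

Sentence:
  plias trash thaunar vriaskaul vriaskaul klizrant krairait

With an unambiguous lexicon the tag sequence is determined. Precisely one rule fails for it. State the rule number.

3

Fixed tagging: V V D D D R V.
Rule check: R1 pass, R2 pass, R3 fail, R4 pass.
Only rule 3 fails.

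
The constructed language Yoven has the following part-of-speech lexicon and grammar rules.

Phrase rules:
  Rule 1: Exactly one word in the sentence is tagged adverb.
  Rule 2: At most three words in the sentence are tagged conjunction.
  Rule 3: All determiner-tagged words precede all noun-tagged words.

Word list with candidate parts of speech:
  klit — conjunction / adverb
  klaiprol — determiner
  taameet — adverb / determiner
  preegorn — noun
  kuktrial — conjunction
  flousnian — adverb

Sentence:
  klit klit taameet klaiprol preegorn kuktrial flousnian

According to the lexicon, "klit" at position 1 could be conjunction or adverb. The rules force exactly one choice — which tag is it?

conjunction

Candidates per position — 1:klit {conjunction,adverb}; 2:klit {conjunction,adverb}; 3:taameet {adverb,determiner}; 4:klaiprol {determiner}; 5:preegorn {noun}; 6:kuktrial {conjunction}; 7:flousnian {adverb}.
If word 1 were adverb, no tagging could satisfy rule 1; so word 1 is conjunction.
If word 2 were adverb, no tagging could satisfy rule 1; so word 2 is conjunction.
If word 3 were adverb, no tagging could satisfy rule 1; so word 3 is determiner.
The only consistent sequence is: conjunction conjunction determiner determiner noun conjunction adverb.
Check: rule 1 satisfied; rule 2 satisfied; rule 3 satisfied.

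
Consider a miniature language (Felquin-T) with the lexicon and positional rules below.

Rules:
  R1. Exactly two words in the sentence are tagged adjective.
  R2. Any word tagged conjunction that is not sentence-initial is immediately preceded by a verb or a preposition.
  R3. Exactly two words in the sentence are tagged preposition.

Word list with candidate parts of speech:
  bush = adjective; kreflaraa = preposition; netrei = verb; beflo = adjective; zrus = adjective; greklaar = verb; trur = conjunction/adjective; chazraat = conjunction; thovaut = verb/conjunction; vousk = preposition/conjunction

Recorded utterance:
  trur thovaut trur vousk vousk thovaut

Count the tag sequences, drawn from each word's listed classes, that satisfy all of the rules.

Candidates per position — 1:trur {conjunction,adjective}; 2:thovaut {verb,conjunction}; 3:trur {conjunction,adjective}; 4:vousk {preposition,conjunction}; 5:vousk {preposition,conjunction}; 6:thovaut {verb,conjunction}.
There are 64 candidate sequences in total.
The sequences that satisfy every rule: adjective verb adjective preposition preposition verb; adjective verb adjective preposition preposition conjunction.
Count = 2.

2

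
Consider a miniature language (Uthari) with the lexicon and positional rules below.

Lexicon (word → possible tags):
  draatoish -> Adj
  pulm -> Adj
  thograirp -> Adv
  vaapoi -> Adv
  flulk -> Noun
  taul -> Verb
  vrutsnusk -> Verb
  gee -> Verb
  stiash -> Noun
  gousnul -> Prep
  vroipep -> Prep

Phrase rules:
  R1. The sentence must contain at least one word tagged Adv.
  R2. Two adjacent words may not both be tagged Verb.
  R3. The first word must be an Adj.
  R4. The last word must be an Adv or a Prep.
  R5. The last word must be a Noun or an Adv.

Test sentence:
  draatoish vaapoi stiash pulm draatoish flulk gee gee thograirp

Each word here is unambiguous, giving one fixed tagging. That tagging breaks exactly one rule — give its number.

2

Fixed tagging: Adj Adv Noun Adj Adj Noun Verb Verb Adv.
Rule check: R1 ok, R2 fails, R3 ok, R4 ok, R5 ok.
Only rule 2 fails.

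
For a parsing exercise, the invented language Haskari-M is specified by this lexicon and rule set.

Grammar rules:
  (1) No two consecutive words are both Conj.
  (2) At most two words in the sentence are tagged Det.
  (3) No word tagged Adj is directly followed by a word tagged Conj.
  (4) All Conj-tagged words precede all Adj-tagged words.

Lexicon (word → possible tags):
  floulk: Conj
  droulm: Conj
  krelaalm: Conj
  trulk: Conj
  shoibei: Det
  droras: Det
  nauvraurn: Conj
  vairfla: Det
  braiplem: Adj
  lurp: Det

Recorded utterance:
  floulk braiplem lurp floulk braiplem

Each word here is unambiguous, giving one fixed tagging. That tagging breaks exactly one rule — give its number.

Fixed tagging: Conj Adj Det Conj Adj.
Checking each rule: R1 holds, R2 holds, R3 holds, R4 violated.
Only rule 4 fails.

4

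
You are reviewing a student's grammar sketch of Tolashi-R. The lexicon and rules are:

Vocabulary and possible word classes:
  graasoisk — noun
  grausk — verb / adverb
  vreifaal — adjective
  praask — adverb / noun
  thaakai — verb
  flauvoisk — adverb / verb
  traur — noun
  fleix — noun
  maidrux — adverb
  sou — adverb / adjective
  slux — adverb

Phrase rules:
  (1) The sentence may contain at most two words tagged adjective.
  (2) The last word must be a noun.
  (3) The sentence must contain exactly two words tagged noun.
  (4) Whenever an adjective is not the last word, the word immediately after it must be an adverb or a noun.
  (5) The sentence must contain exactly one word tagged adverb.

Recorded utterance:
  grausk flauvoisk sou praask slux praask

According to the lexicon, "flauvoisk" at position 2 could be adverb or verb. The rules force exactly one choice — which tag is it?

Candidates per position — 1:grausk {verb,adverb}; 2:flauvoisk {adverb,verb}; 3:sou {adverb,adjective}; 4:praask {adverb,noun}; 5:slux {adverb}; 6:praask {adverb,noun}.
Word 1 cannot be adverb — rule 5 would then fail for every completion. It is verb.
Word 2 cannot be adverb — rule 5 would then fail for every completion. It is verb.
Word 3 cannot be adverb — rule 5 would then fail for every completion. It is adjective.
Word 4 cannot be adverb — rule 3 would then fail for every completion. It is noun.
Word 6 cannot be adverb — rule 2 would then fail for every completion. It is noun.
That leaves exactly one tagging: verb verb adjective noun adverb noun.
Rule-by-rule: rule 1 holds; rule 2 holds; rule 3 holds; rule 4 holds; rule 5 holds.

verb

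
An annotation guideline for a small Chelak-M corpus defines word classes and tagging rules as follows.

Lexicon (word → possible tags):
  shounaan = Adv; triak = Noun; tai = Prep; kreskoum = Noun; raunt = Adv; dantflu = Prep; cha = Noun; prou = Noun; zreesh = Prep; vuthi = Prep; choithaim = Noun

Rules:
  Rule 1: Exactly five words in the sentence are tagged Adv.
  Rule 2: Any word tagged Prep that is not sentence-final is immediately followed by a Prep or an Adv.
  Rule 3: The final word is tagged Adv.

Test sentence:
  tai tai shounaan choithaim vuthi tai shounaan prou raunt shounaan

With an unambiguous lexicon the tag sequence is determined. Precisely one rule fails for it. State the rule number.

1

Fixed tagging: Prep Prep Adv Noun Prep Prep Adv Noun Adv Adv.
Checking each rule: R1 fail, R2 pass, R3 pass.
Only rule 1 fails.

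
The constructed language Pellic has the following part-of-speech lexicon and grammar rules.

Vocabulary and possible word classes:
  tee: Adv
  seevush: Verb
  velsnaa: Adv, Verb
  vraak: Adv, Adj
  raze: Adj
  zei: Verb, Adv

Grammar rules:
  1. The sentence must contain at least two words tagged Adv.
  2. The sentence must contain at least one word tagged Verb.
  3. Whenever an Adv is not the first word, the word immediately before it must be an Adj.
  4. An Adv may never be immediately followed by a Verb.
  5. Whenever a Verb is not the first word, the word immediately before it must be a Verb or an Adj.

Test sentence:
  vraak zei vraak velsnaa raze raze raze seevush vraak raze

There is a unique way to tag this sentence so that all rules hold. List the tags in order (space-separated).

Adj Adv Adj Adv Adj Adj Adj Verb Adj Adj

Candidates per position — 1:vraak {Adv,Adj}; 2:zei {Verb,Adv}; 3:vraak {Adv,Adj}; 4:velsnaa {Adv,Verb}; 5:raze {Adj}; 6:raze {Adj}; 7:raze {Adj}; 8:seevush {Verb}; 9:vraak {Adv,Adj}; 10:raze {Adj}.
If word 3 were Adv, no tagging could satisfy rule 3; so word 3 is Adj.
If word 9 were Adv, no tagging could satisfy rule 3; so word 9 is Adj.
The remaining ambiguous positions (1, 2, 4) are resolved jointly — only one combination satisfies every rule.
The unique satisfying tagging is: Adj Adv Adj Adv Adj Adj Adj Verb Adj Adj.
Checking: rule 1 ok; rule 2 ok; rule 3 ok; rule 4 ok; rule 5 ok.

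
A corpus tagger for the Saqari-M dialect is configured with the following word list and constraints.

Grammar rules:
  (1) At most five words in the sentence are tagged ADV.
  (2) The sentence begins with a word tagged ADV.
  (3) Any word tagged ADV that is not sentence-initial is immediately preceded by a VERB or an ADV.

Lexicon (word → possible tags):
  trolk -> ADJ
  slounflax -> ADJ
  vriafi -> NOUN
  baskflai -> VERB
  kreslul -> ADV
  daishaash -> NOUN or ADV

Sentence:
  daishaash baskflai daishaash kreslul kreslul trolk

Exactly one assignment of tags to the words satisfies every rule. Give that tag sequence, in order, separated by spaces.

Candidates per position — 1:daishaash {NOUN,ADV}; 2:baskflai {VERB}; 3:daishaash {NOUN,ADV}; 4:kreslul {ADV}; 5:kreslul {ADV}; 6:trolk {ADJ}.
At position 1, choosing NOUN makes rule 2 impossible to satisfy; hence ADV.
At position 3, choosing NOUN makes rule 3 impossible to satisfy; hence ADV.
The only consistent sequence is: ADV VERB ADV ADV ADV ADJ.
Check: rule 1 holds; rule 2 holds; rule 3 holds.

ADV VERB ADV ADV ADV ADJ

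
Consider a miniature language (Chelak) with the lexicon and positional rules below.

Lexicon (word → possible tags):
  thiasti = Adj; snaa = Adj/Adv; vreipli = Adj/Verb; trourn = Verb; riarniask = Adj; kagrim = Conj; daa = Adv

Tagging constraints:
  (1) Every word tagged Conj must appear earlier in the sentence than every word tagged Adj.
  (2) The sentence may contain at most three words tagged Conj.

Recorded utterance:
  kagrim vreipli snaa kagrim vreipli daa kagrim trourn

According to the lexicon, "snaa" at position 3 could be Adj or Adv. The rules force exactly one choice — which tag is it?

Adv

Candidates per position — 1:kagrim {Conj}; 2:vreipli {Adj,Verb}; 3:snaa {Adj,Adv}; 4:kagrim {Conj}; 5:vreipli {Adj,Verb}; 6:daa {Adv}; 7:kagrim {Conj}; 8:trourn {Verb}.
Position 2: tagging it Adj would leave rule 1 unsatisfiable, so it must be Verb.
Position 3: tagging it Adj would leave rule 1 unsatisfiable, so it must be Adv.
Position 5: tagging it Adj would leave rule 1 unsatisfiable, so it must be Verb.
So the tagging must be: Conj Verb Adv Conj Verb Adv Conj Verb.
Check: rule 1 holds; rule 2 holds.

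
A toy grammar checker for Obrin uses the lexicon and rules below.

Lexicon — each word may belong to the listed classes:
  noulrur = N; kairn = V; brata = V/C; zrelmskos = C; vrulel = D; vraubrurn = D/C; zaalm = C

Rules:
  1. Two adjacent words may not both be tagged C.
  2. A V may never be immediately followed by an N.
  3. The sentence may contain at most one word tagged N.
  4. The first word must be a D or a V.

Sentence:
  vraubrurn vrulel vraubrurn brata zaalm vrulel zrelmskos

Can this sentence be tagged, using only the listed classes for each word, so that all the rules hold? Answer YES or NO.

YES

Candidates per position — 1:vraubrurn {D,C}; 2:vrulel {D}; 3:vraubrurn {D,C}; 4:brata {V,C}; 5:zaalm {C}; 6:vrulel {D}; 7:zrelmskos {C}.
One satisfying assignment: D D C V C D C.
Checking: rule 1 ✓; rule 2 ✓; rule 3 ✓; rule 4 ✓.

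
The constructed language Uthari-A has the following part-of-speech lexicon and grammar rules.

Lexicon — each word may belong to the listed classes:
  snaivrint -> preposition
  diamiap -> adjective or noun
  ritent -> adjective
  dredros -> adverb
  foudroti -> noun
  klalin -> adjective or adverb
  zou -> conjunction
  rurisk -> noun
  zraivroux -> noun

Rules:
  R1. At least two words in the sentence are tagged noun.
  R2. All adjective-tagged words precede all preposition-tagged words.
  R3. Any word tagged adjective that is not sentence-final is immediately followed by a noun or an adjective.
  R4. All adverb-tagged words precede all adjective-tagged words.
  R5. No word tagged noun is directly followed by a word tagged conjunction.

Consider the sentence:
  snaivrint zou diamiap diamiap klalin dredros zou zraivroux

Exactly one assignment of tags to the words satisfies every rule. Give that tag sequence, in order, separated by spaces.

preposition conjunction noun noun adverb adverb conjunction noun

Candidates per position — 1:snaivrint {preposition}; 2:zou {conjunction}; 3:diamiap {adjective,noun}; 4:diamiap {adjective,noun}; 5:klalin {adjective,adverb}; 6:dredros {adverb}; 7:zou {conjunction}; 8:zraivroux {noun}.
If word 3 were adjective, no tagging could satisfy rule 2; so word 3 is noun.
If word 4 were adjective, no tagging could satisfy rule 2; so word 4 is noun.
If word 5 were adjective, no tagging could satisfy rule 2; so word 5 is adverb.
The unique satisfying tagging is: preposition conjunction noun noun adverb adverb conjunction noun.
Check: rule 1 ✓; rule 2 ✓; rule 3 ✓; rule 4 ✓; rule 5 ✓.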